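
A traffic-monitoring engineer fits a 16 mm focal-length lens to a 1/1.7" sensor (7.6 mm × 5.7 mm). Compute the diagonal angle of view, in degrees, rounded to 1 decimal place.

33.1°

Sensor diagonal = √(7.6² + 5.7²) = √90.2500 ≈ 9.5000 mm.
Angle of view α = 2·arctan(d/2f) with d = 9.5000 mm and f = 16 mm.
d/2f = 0.29688; arctan(0.29688) ≈ 16.5348°, so α ≈ 33.0697°.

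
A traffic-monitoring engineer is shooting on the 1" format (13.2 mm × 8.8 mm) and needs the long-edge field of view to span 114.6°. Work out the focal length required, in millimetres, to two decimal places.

From α = 2·arctan(w/2f) we get f = w / (2·tan(α/2)).
With w = 13.2 mm and α/2 = 57.3°, tan(α/2) ≈ 1.55766, so f ≈ 13.2 / 3.11532 ≈ 4.2371 mm.

4.24 mm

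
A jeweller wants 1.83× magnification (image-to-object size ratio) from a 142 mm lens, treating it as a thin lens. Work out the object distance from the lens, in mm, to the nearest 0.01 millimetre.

With m = dᵢ/dₒ and 1/f = 1/dₒ + 1/dᵢ, substituting dᵢ = m·dₒ gives 1/f = (1 + 1/m)/dₒ, hence dₒ = f·(1 + 1/m).
dₒ = 142 × (1 + 1/1.83) = 142 × 1.54645 ≈ 219.596 mm.

219.60 mm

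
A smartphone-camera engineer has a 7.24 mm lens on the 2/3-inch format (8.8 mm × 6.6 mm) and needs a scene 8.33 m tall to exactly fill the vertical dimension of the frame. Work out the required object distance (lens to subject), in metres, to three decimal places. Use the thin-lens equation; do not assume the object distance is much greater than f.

9.145 m

W: 8.33 m = 8330 mm.
Magnification m = h/W = dᵢ/dₒ; combined with 1/f = 1/dₒ + 1/dᵢ this gives dₒ = f·(1 + W/h).
dₒ = 7.24 mm × (1 + 8330/6.6) = 7.24 × 1263.1212 ≈ 9144.998 mm = 9.145 m.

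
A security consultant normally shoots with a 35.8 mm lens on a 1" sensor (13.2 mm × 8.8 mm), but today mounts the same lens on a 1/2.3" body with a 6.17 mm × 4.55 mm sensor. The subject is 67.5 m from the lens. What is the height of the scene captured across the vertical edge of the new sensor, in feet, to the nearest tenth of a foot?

The focal length stays 35.8 mm; the relevant sensor dimension is now h = 4.55 mm. Object distance dₒ = 67.5 m = 67500 mm.
Thin-lens field height W = h·(dₒ − f)/f = 4.55 × (67500 − 35.8)/35.8 ≈ 8574.361 mm = 8574.361/304.8 ft = 28.1311 ft.

28.1 ft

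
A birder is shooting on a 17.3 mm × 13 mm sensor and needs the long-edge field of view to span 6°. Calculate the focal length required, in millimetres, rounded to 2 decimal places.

From α = 2·arctan(w/2f) we get f = w / (2·tan(α/2)).
With w = 17.3 mm and α/2 = 3°, tan(α/2) ≈ 0.05241, so f ≈ 17.3 / 0.10482 ≈ 165.0518 mm.

165.05 mm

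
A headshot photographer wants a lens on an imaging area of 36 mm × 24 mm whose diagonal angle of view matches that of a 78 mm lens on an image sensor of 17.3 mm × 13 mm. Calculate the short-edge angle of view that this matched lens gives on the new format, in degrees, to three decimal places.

8.800°

Sensor diagonal = √(17.3² + 13²) = √468.2900 ≈ 21.6400 mm.
Sensor diagonal = √(36² + 24²) = √1872.0000 ≈ 43.2666 mm.
Equal diagonal AOV ⇒ f₂ = f₁ · 43.2666/21.6400 = 78 × 1.99938 ≈ 155.9517 mm.
Short-edge AOV on the new format = 2·arctan(24 / (2 × 155.9517)) = 2·arctan(0.07695) ≈ 8.8001°.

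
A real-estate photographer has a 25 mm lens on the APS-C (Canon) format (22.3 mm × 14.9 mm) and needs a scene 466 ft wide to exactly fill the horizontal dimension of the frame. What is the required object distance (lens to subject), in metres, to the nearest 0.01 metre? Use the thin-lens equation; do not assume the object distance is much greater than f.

159.26 m

W: 466 ft × 304.8 mm/ft = 142036.80 mm.
Magnification m = w/W = dᵢ/dₒ; combined with 1/f = 1/dₒ + 1/dᵢ this gives dₒ = f·(1 + W/w).
dₒ = 25 mm × (1 + 142037/22.3) = 25 × 6370.3630 ≈ 159259.076 mm = 159.259 m.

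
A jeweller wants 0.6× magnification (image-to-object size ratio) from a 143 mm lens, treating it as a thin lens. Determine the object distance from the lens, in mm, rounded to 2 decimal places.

With m = dᵢ/dₒ and 1/f = 1/dₒ + 1/dᵢ, substituting dᵢ = m·dₒ gives 1/f = (1 + 1/m)/dₒ, hence dₒ = f·(1 + 1/m).
dₒ = 143 × (1 + 1/0.6) = 143 × 2.66667 ≈ 381.333 mm.

381.33 mm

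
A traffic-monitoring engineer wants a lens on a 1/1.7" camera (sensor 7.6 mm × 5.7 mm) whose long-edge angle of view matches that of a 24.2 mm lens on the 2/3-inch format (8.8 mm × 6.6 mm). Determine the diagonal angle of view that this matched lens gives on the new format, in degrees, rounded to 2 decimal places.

25.61°

Equal long-edge AOV ⇒ f₂ = f₁ · 7.6/8.8 = 24.2 × 0.86364 ≈ 20.9000 mm.
Sensor diagonal = √(7.6² + 5.7²) = √90.2500 ≈ 9.5000 mm.
Diagonal AOV on the new format = 2·arctan(9.5000 / (2 × 20.9000)) = 2·arctan(0.22727) ≈ 25.6085°.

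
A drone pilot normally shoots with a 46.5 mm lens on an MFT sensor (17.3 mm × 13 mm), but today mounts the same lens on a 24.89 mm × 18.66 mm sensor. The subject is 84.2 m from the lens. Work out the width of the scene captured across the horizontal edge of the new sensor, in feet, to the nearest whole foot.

148 ft

The focal length stays 46.5 mm; the relevant sensor dimension is now w = 24.89 mm. Object distance dₒ = 84.2 m = 84200 mm.
Thin-lens field width W = w·(dₒ − f)/f = 24.89 × (84200 − 46.5)/46.5 ≈ 45044.744 mm = 45044.744/304.8 ft = 147.785 ft.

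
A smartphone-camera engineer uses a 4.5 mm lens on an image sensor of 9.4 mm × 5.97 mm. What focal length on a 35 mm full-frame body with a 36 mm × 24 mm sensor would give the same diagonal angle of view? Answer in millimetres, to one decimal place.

Sensor diagonal = √(9.4² + 5.97²) = √124.0009 ≈ 11.1356 mm.
Sensor diagonal = √(36² + 24²) = √1872.0000 ≈ 43.2666 mm.
Equal angle of view means equal diagonal/f ratio, so f₂ = f₁ · (diagonal₂/diagonal₁) = 4.5 × 43.2666/11.1356.
f₂ = 4.5 × 3.88544 ≈ 17.484 mm.

17.5 mm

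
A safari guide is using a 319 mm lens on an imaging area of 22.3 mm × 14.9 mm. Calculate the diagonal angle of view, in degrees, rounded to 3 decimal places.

4.814°

Sensor diagonal = √(22.3² + 14.9²) = √719.3000 ≈ 26.8198 mm.
Angle of view α = 2·arctan(d/2f) with d = 26.8198 mm and f = 319 mm.
d/2f = 0.04204; arctan(0.04204) ≈ 2.4071°, so α ≈ 4.8143°.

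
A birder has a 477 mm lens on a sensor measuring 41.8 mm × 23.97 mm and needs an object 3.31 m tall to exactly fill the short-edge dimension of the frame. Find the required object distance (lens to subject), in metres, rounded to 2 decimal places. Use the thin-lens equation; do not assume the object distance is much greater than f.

W: 3.31 m = 3310 mm.
Magnification m = h/W = dᵢ/dₒ; combined with 1/f = 1/dₒ + 1/dᵢ this gives dₒ = f·(1 + W/h).
dₒ = 477 mm × (1 + 3310/23.97) = 477 × 139.0893 ≈ 66345.586 mm = 66.3456 m.

66.35 m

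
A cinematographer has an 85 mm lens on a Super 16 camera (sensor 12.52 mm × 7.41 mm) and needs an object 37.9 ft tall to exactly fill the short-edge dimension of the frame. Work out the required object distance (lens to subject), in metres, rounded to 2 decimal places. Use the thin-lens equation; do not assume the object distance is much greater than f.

132.60 m

W: 37.9 ft × 304.8 mm/ft = 11551.92 mm.
Magnification m = h/W = dᵢ/dₒ; combined with 1/f = 1/dₒ + 1/dᵢ this gives dₒ = f·(1 + W/h).
dₒ = 85 mm × (1 + 11551.9/7.41) = 85 × 1559.9635 ≈ 132596.899 mm = 132.597 m.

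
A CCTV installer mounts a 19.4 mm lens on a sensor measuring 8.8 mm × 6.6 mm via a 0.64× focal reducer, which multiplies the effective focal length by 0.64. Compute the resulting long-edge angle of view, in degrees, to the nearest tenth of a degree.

39.0°

Effective focal length f = 19.4 × 0.64 = 12.416 mm.
α = 2·arctan(8.8 / (2 × 12.416)) = 2·arctan(0.35438) ≈ 39.0268°.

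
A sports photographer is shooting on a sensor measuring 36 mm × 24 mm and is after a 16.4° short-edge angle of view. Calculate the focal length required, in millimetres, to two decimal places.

83.27 mm

From α = 2·arctan(h/2f) we get f = h / (2·tan(α/2)).
With h = 24 mm and α/2 = 8.2°, tan(α/2) ≈ 0.14410, so f ≈ 24 / 0.28820 ≈ 83.2742 mm.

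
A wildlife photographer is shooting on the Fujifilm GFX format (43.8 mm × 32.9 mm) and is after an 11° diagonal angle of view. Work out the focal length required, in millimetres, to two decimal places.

Sensor diagonal = √(43.8² + 32.9²) = √3000.8500 ≈ 54.7800 mm.
From α = 2·arctan(d/2f) we get f = d / (2·tan(α/2)).
With d = 54.7800 mm and α/2 = 5.5°, tan(α/2) ≈ 0.09629, so f ≈ 54.7800 / 0.19258 ≈ 284.4561 mm.

284.46 mm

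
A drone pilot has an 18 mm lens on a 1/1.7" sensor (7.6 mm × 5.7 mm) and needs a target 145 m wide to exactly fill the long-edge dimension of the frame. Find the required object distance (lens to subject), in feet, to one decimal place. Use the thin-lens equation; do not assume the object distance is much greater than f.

W: 145 m = 145000 mm.
Magnification m = w/W = dᵢ/dₒ; combined with 1/f = 1/dₒ + 1/dᵢ this gives dₒ = f·(1 + W/w).
dₒ = 18 mm × (1 + 145000/7.6) = 18 × 19079.9474 ≈ 343439.053 mm = 343439.053/304.8 ft = 1126.77 ft.

1126.8 ft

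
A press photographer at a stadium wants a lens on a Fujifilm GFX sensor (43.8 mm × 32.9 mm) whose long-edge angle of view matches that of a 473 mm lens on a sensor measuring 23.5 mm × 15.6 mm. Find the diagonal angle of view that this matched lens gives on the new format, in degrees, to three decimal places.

Equal long-edge AOV ⇒ f₂ = f₁ · 43.8/23.5 = 473 × 1.86383 ≈ 881.5915 mm.
Sensor diagonal = √(43.8² + 32.9²) = √3000.8500 ≈ 54.7800 mm.
Diagonal AOV on the new format = 2·arctan(54.7800 / (2 × 881.5915)) = 2·arctan(0.03107) ≈ 3.5591°.

3.559°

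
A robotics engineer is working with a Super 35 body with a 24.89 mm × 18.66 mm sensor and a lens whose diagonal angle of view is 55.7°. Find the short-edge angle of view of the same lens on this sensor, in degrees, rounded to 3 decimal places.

Sensor diagonal = √(24.89² + 18.66²) = √967.7077 ≈ 31.1080 mm.
From the diagonal AOV: f = 31.1080 / (2·tan(27.85°)) = 31.1080 / 1.05671 ≈ 29.4385 mm.
Short-edge AOV = 2·arctan(18.66 / (2 × 29.4385)) = 2·arctan(0.31693) ≈ 35.1702°.

35.170°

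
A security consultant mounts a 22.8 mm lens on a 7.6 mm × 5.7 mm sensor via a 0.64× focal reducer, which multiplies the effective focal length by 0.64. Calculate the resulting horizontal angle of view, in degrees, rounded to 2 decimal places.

Effective focal length f = 22.8 × 0.64 = 14.592 mm.
α = 2·arctan(7.6 / (2 × 14.592)) = 2·arctan(0.26042) ≈ 29.1932°.

29.19°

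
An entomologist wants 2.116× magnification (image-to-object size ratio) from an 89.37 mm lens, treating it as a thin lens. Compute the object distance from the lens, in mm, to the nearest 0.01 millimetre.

With m = dᵢ/dₒ and 1/f = 1/dₒ + 1/dᵢ, substituting dᵢ = m·dₒ gives 1/f = (1 + 1/m)/dₒ, hence dₒ = f·(1 + 1/m).
dₒ = 89.37 × (1 + 1/2.116) = 89.37 × 1.47259 ≈ 131.605 mm.

131.61 mm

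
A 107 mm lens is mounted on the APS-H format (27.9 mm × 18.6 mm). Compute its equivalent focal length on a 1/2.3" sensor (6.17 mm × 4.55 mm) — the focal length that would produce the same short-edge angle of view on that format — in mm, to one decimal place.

Equal angle of view means equal height/f ratio, so f₂ = f₁ · (height₂/height₁) = 107 × 4.55/18.6.
f₂ = 107 × 0.24462 ≈ 26.175 mm.

26.2 mm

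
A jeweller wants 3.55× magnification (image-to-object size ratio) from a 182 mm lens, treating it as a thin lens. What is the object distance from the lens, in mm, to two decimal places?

233.27 mm

With m = dᵢ/dₒ and 1/f = 1/dₒ + 1/dᵢ, substituting dᵢ = m·dₒ gives 1/f = (1 + 1/m)/dₒ, hence dₒ = f·(1 + 1/m).
dₒ = 182 × (1 + 1/3.55) = 182 × 1.28169 ≈ 233.268 mm.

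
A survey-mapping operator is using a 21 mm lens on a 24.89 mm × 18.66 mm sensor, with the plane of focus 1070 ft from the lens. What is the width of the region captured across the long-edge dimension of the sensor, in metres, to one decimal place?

dₒ: 1070 ft × 304.8 mm/ft = 326135.99 mm.
Similar triangles through the lens centre give W/dₒ = w/dᵢ; with 1/f = 1/dₒ + 1/dᵢ this gives W = w·(dₒ − f)/f.
W = 24.89 mm × (326136 − 21) / 21 = 24.89 × 15529.2852 ≈ 386523.909 mm = 386.524 m.

386.5 m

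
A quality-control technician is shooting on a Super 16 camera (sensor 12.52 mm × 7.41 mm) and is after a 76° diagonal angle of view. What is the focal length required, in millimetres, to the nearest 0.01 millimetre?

Sensor diagonal = √(12.52² + 7.41²) = √211.6585 ≈ 14.5485 mm.
From α = 2·arctan(d/2f) we get f = d / (2·tan(α/2)).
With d = 14.5485 mm and α/2 = 38°, tan(α/2) ≈ 0.78129, so f ≈ 14.5485 / 1.56257 ≈ 9.3106 mm.

9.31 mm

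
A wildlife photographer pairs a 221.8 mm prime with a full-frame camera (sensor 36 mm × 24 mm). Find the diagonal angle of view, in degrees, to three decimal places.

Sensor diagonal = √(36² + 24²) = √1872.0000 ≈ 43.2666 mm.
Angle of view α = 2·arctan(d/2f) with d = 43.2666 mm and f = 221.8 mm.
d/2f = 0.09754; arctan(0.09754) ≈ 5.5707°, so α ≈ 11.1415°.

11.141°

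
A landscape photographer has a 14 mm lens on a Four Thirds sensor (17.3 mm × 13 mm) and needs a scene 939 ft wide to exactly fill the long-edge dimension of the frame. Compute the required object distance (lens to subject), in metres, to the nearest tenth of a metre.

W: 939 ft × 304.8 mm/ft = 286207.19 mm.
Magnification m = w/W = dᵢ/dₒ; combined with 1/f = 1/dₒ + 1/dᵢ this gives dₒ = f·(1 + W/w).
dₒ = 14 mm × (1 + 286207/17.3) = 14 × 16544.7683 ≈ 231626.756 mm = 231.627 m.

231.6 m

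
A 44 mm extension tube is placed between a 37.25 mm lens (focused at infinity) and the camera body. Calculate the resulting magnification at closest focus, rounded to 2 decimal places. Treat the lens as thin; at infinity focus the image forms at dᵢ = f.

The tube moves the image plane from f to f + e, so dᵢ = 37.25 + 44 = 81.25 mm. Focus is achieved when 1/f = 1/dₒ + 1/dᵢ, giving dₒ = 1/(1/f − 1/(f+e)).
Magnification m = dᵢ/dₒ = (f+e)·(1/f − 1/(f+e)) = e/f = 44/37.25 ≈ 1.1812.

1.18×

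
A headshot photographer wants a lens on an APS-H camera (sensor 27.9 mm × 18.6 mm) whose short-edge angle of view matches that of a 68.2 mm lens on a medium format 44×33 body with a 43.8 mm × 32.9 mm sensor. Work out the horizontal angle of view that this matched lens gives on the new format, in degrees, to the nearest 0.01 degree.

Equal short-edge AOV ⇒ f₂ = f₁ · 18.6/32.9 = 68.2 × 0.56535 ≈ 38.5568 mm.
Horizontal AOV on the new format = 2·arctan(27.9 / (2 × 38.5568)) = 2·arctan(0.36180) ≈ 39.7806°.

39.78°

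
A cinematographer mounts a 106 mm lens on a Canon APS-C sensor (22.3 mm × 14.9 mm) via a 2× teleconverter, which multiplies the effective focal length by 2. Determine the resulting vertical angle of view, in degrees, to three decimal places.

4.025°

Effective focal length f = 106 × 2 = 212 mm.
α = 2·arctan(14.9 / (2 × 212)) = 2·arctan(0.03514) ≈ 4.0253°.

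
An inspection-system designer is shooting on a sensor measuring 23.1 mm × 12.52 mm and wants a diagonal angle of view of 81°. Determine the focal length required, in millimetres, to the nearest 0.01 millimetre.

Sensor diagonal = √(23.1² + 12.52²) = √690.3604 ≈ 26.2747 mm.
From α = 2·arctan(d/2f) we get f = d / (2·tan(α/2)).
With d = 26.2747 mm and α/2 = 40.5°, tan(α/2) ≈ 0.85408, so f ≈ 26.2747 / 1.70816 ≈ 15.3819 mm.

15.38 mm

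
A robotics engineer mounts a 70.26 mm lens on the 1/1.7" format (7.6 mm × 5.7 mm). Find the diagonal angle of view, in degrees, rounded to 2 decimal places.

7.74°

Sensor diagonal = √(7.6² + 5.7²) = √90.2500 ≈ 9.5000 mm.
Angle of view α = 2·arctan(d/2f) with d = 9.5000 mm and f = 70.26 mm.
d/2f = 0.06761; arctan(0.06761) ≈ 3.8677°, so α ≈ 7.7353°.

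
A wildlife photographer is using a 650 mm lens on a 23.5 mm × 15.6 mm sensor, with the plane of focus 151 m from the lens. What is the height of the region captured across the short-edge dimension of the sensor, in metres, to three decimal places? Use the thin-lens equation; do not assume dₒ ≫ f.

dₒ: 151 m = 151000 mm.
Similar triangles through the lens centre give W/dₒ = h/dᵢ; with 1/f = 1/dₒ + 1/dᵢ this gives W = h·(dₒ − f)/f.
W = 15.6 mm × (151000 − 650) / 650 = 15.6 × 231.3077 ≈ 3608.400 mm = 3.6084 m.

3.608 m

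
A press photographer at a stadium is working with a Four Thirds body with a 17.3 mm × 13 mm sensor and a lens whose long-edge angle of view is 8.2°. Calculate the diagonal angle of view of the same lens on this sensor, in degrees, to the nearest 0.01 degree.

From the long-edge AOV: f = 17.3 / (2·tan(4.1°)) = 17.3 / 0.14336 ≈ 120.6737 mm.
Sensor diagonal = √(17.3² + 13²) = √468.2900 ≈ 21.6400 mm.
Diagonal AOV = 2·arctan(21.6400 / (2 × 120.6737)) = 2·arctan(0.08966) ≈ 10.2473°.

10.25°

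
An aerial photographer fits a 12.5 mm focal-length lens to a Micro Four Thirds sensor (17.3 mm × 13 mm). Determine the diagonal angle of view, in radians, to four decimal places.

1.4270 rad

Sensor diagonal = √(17.3² + 13²) = √468.2900 ≈ 21.6400 mm.
Angle of view α = 2·arctan(d/2f) with d = 21.6400 mm and f = 12.5 mm.
d/2f = 0.86560; arctan(0.86560) ≈ 0.7135 rad, so α ≈ 1.4270 rad.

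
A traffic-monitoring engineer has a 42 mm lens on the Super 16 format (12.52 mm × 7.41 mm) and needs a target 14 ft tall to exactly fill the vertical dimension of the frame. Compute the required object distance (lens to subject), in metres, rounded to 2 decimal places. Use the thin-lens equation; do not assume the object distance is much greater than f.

W: 14 ft × 304.8 mm/ft = 4267.20 mm.
Magnification m = h/W = dᵢ/dₒ; combined with 1/f = 1/dₒ + 1/dᵢ this gives dₒ = f·(1 + W/h).
dₒ = 42 mm × (1 + 4267.2/7.41) = 42 × 576.8704 ≈ 24228.558 mm = 24.2286 m.

24.23 m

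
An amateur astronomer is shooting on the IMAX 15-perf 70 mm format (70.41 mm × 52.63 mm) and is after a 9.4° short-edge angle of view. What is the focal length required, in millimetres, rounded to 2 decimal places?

320.08 mm

From α = 2·arctan(h/2f) we get f = h / (2·tan(α/2)).
With h = 52.63 mm and α/2 = 4.7°, tan(α/2) ≈ 0.08221, so f ≈ 52.63 / 0.16443 ≈ 320.0755 mm.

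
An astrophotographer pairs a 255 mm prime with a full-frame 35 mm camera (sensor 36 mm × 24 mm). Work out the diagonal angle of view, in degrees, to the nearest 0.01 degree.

Sensor diagonal = √(36² + 24²) = √1872.0000 ≈ 43.2666 mm.
Angle of view α = 2·arctan(d/2f) with d = 43.2666 mm and f = 255 mm.
d/2f = 0.08484; arctan(0.08484) ≈ 4.8492°, so α ≈ 9.6983°.

9.70°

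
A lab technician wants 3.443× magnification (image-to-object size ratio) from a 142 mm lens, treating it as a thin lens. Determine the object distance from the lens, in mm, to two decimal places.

183.24 mm

With m = dᵢ/dₒ and 1/f = 1/dₒ + 1/dᵢ, substituting dᵢ = m·dₒ gives 1/f = (1 + 1/m)/dₒ, hence dₒ = f·(1 + 1/m).
dₒ = 142 × (1 + 1/3.443) = 142 × 1.29044 ≈ 183.243 mm.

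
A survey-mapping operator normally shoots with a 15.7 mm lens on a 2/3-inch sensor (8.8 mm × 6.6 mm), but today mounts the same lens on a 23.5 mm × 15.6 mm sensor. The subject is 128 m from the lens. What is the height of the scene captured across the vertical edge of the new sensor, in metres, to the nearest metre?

The focal length stays 15.7 mm; the relevant sensor dimension is now h = 15.6 mm. Object distance dₒ = 128 m = 128000 mm.
Thin-lens field height W = h·(dₒ − f)/f = 15.6 × (128000 − 15.7)/15.7 ≈ 127169.113 mm = 127.169 m.

127 m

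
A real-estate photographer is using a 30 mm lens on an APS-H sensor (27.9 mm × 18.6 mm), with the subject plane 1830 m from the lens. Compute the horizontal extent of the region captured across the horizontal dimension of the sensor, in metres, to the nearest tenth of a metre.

dₒ: 1830 m = 1.83e+06 mm.
Similar triangles through the lens centre give W/dₒ = w/dᵢ; with 1/f = 1/dₒ + 1/dᵢ this gives W = w·(dₒ − f)/f.
W = 27.9 mm × (1.83e+06 − 30) / 30 = 27.9 × 60999.0000 ≈ 1701872.100 mm = 1701.87 m.

1701.9 m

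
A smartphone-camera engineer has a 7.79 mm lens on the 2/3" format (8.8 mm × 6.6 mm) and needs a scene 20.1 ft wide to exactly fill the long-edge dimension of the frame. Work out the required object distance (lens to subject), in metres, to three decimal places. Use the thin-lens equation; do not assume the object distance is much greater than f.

W: 20.1 ft × 304.8 mm/ft = 6126.48 mm.
Magnification m = w/W = dᵢ/dₒ; combined with 1/f = 1/dₒ + 1/dᵢ this gives dₒ = f·(1 + W/w).
dₒ = 7.79 mm × (1 + 6126.48/8.8) = 7.79 × 697.1909 ≈ 5431.117 mm = 5.43112 m.

5.431 m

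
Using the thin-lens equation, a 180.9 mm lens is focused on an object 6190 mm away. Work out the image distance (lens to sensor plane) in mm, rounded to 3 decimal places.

1/dᵢ = 1/f − 1/dₒ = 1/180.9 − 1/6190 = 0.0053664 mm⁻¹.
dᵢ = 1/0.0053664 ≈ 186.3459 mm.

186.346 mm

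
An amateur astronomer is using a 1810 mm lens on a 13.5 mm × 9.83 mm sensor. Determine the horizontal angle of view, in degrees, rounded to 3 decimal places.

Angle of view α = 2·arctan(w/2f) with w = 13.5 mm and f = 1810 mm.
w/2f = 0.00373; arctan(0.00373) ≈ 0.2137°, so α ≈ 0.4273°.

0.427°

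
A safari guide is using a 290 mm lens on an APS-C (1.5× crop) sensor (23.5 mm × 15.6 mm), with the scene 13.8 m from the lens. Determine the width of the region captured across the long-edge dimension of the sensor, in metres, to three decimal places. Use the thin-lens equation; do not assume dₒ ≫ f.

1.095 m

dₒ: 13.8 m = 13800 mm.
Similar triangles through the lens centre give W/dₒ = w/dᵢ; with 1/f = 1/dₒ + 1/dᵢ this gives W = w·(dₒ − f)/f.
W = 23.5 mm × (13800 − 290) / 290 = 23.5 × 46.5862 ≈ 1094.776 mm = 1.09478 m.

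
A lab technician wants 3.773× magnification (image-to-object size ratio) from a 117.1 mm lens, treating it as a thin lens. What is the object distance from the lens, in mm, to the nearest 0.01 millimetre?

148.14 mm

With m = dᵢ/dₒ and 1/f = 1/dₒ + 1/dᵢ, substituting dᵢ = m·dₒ gives 1/f = (1 + 1/m)/dₒ, hence dₒ = f·(1 + 1/m).
dₒ = 117.1 × (1 + 1/3.773) = 117.1 × 1.26504 ≈ 148.136 mm.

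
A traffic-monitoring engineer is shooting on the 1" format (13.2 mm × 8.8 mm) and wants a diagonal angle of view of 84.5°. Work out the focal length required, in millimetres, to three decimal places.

8.733 mm

Sensor diagonal = √(13.2² + 8.8²) = √251.6800 ≈ 15.8644 mm.
From α = 2·arctan(d/2f) we get f = d / (2·tan(α/2)).
With d = 15.8644 mm and α/2 = 42.25°, tan(α/2) ≈ 0.90834, so f ≈ 15.8644 / 1.81667 ≈ 8.7327 mm.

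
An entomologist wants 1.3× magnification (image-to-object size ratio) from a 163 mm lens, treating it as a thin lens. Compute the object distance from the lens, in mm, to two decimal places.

288.38 mm

With m = dᵢ/dₒ and 1/f = 1/dₒ + 1/dᵢ, substituting dᵢ = m·dₒ gives 1/f = (1 + 1/m)/dₒ, hence dₒ = f·(1 + 1/m).
dₒ = 163 × (1 + 1/1.3) = 163 × 1.76923 ≈ 288.385 mm.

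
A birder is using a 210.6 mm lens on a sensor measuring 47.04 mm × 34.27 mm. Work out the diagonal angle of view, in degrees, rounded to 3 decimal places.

Sensor diagonal = √(47.04² + 34.27²) = √3387.1945 ≈ 58.1996 mm.
Angle of view α = 2·arctan(d/2f) with d = 58.1996 mm and f = 210.6 mm.
d/2f = 0.13818; arctan(0.13818) ≈ 7.8671°, so α ≈ 15.7341°.

15.734°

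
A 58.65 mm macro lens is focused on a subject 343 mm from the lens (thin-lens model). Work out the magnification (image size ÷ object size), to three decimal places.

Thin lens: 1/f = 1/dₒ + 1/dᵢ → 1/dᵢ = 1/58.65 − 1/343 = 0.0141348 mm⁻¹, so dᵢ ≈ 70.7471 mm.
Magnification m = dᵢ/dₒ = 70.7471/343 ≈ 0.20626.

0.206×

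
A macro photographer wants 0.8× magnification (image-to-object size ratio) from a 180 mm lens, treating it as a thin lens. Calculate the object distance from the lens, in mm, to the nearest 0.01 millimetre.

405.00 mm

With m = dᵢ/dₒ and 1/f = 1/dₒ + 1/dᵢ, substituting dᵢ = m·dₒ gives 1/f = (1 + 1/m)/dₒ, hence dₒ = f·(1 + 1/m).
dₒ = 180 × (1 + 1/0.8) = 180 × 2.25000 ≈ 405.000 mm.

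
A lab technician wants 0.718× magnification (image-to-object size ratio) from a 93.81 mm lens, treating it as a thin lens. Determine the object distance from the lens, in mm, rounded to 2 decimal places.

With m = dᵢ/dₒ and 1/f = 1/dₒ + 1/dᵢ, substituting dᵢ = m·dₒ gives 1/f = (1 + 1/m)/dₒ, hence dₒ = f·(1 + 1/m).
dₒ = 93.81 × (1 + 1/0.718) = 93.81 × 2.39276 ≈ 224.465 mm.

224.46 mm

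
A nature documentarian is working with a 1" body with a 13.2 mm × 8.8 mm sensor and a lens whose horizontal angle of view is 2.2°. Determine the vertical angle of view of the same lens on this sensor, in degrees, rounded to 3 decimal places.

1.467°

From the horizontal AOV: f = 13.2 / (2·tan(1.1°)) = 13.2 / 0.03840 ≈ 343.7324 mm.
Vertical AOV = 2·arctan(8.8 / (2 × 343.7324)) = 2·arctan(0.01280) ≈ 1.4668°.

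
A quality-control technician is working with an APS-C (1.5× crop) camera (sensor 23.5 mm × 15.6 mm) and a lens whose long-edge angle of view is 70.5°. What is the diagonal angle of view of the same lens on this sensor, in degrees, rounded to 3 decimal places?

From the long-edge AOV: f = 23.5 / (2·tan(35.25°)) = 23.5 / 1.41346 ≈ 16.6259 mm.
Sensor diagonal = √(23.5² + 15.6²) = √795.6100 ≈ 28.2066 mm.
Diagonal AOV = 2·arctan(28.2066 / (2 × 16.6259)) = 2·arctan(0.84827) ≈ 80.6141°.

80.614°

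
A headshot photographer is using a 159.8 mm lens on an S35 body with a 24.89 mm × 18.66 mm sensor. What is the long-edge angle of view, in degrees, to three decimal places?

Angle of view α = 2·arctan(w/2f) with w = 24.89 mm and f = 159.8 mm.
w/2f = 0.07788; arctan(0.07788) ≈ 4.4531°, so α ≈ 8.9063°.

8.906°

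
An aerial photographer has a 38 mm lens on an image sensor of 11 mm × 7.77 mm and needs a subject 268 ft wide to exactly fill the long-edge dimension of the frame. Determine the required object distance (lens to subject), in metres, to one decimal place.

282.2 m

W: 268 ft × 304.8 mm/ft = 81686.40 mm.
Magnification m = w/W = dᵢ/dₒ; combined with 1/f = 1/dₒ + 1/dᵢ this gives dₒ = f·(1 + W/w).
dₒ = 38 mm × (1 + 81686.4/11) = 38 × 7427.0361 ≈ 282227.373 mm = 282.227 m.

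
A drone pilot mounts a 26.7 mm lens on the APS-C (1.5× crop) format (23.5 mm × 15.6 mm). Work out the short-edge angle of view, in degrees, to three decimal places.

Angle of view α = 2·arctan(h/2f) with h = 15.6 mm and f = 26.7 mm.
h/2f = 0.29213; arctan(0.29213) ≈ 16.2849°, so α ≈ 32.5698°.

32.570°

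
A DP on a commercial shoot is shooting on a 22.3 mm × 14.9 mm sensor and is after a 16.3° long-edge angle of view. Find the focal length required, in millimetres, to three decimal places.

77.857 mm

From α = 2·arctan(w/2f) we get f = w / (2·tan(α/2)).
With w = 22.3 mm and α/2 = 8.15°, tan(α/2) ≈ 0.14321, so f ≈ 22.3 / 0.28642 ≈ 77.8569 mm.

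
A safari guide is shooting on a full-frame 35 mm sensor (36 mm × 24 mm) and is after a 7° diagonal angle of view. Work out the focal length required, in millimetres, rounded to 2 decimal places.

353.70 mm

Sensor diagonal = √(36² + 24²) = √1872.0000 ≈ 43.2666 mm.
From α = 2·arctan(d/2f) we get f = d / (2·tan(α/2)).
With d = 43.2666 mm and α/2 = 3.5°, tan(α/2) ≈ 0.06116, so f ≈ 43.2666 / 0.12233 ≈ 353.7015 mm.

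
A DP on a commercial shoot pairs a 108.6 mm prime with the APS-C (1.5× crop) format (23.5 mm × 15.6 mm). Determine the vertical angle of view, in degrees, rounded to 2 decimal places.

8.22°

Angle of view α = 2·arctan(h/2f) with h = 15.6 mm and f = 108.6 mm.
h/2f = 0.07182; arctan(0.07182) ≈ 4.1081°, so α ≈ 8.2162°.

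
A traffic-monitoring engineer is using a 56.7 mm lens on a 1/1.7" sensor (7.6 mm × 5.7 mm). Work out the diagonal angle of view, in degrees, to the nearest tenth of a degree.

9.6°

Sensor diagonal = √(7.6² + 5.7²) = √90.2500 ≈ 9.5000 mm.
Angle of view α = 2·arctan(d/2f) with d = 9.5000 mm and f = 56.7 mm.
d/2f = 0.08377; arctan(0.08377) ≈ 4.7887°, so α ≈ 9.5775°.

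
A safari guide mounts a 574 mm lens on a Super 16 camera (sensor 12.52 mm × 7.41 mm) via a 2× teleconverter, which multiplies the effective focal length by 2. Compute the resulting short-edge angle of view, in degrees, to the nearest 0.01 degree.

0.37°

Effective focal length f = 574 × 2 = 1148 mm.
α = 2·arctan(7.41 / (2 × 1148)) = 2·arctan(0.00323) ≈ 0.3698°.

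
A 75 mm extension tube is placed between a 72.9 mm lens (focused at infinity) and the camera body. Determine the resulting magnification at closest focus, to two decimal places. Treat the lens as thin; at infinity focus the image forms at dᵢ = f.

1.03×

The tube moves the image plane from f to f + e, so dᵢ = 72.9 + 75 = 147.9 mm. Focus is achieved when 1/f = 1/dₒ + 1/dᵢ, giving dₒ = 1/(1/f − 1/(f+e)).
Magnification m = dᵢ/dₒ = (f+e)·(1/f − 1/(f+e)) = e/f = 75/72.9 ≈ 1.0288.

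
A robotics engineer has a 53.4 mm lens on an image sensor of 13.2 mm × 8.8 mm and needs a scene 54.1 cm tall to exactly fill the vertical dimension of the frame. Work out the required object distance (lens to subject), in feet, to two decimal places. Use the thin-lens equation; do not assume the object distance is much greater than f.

W: 54.1 cm = 541 mm.
Magnification m = h/W = dᵢ/dₒ; combined with 1/f = 1/dₒ + 1/dᵢ this gives dₒ = f·(1 + W/h).
dₒ = 53.4 mm × (1 + 541/8.8) = 53.4 × 62.4773 ≈ 3336.286 mm = 3336.286/304.8 ft = 10.9458 ft.

10.95 ft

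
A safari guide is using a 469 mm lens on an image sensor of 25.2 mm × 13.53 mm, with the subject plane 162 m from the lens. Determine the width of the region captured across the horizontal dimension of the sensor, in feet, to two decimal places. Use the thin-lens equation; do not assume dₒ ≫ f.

dₒ: 162 m = 162000 mm.
Similar triangles through the lens centre give W/dₒ = w/dᵢ; with 1/f = 1/dₒ + 1/dᵢ this gives W = w·(dₒ − f)/f.
W = 25.2 mm × (162000 − 469) / 469 = 25.2 × 344.4158 ≈ 8679.278 mm = 8679.278/304.8 ft = 28.4753 ft.

28.48 ft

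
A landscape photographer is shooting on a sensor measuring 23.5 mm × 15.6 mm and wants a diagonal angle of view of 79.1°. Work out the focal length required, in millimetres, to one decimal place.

17.1 mm

Sensor diagonal = √(23.5² + 15.6²) = √795.6100 ≈ 28.2066 mm.
From α = 2·arctan(d/2f) we get f = d / (2·tan(α/2)).
With d = 28.2066 mm and α/2 = 39.55°, tan(α/2) ≈ 0.82580, so f ≈ 28.2066 / 1.65161 ≈ 17.0783 mm.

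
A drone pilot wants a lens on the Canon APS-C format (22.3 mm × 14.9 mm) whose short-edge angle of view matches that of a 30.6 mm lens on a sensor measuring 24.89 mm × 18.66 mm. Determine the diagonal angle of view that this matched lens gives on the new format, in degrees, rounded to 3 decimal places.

Equal short-edge AOV ⇒ f₂ = f₁ · 14.9/18.66 = 30.6 × 0.79850 ≈ 24.4341 mm.
Sensor diagonal = √(22.3² + 14.9²) = √719.3000 ≈ 26.8198 mm.
Diagonal AOV on the new format = 2·arctan(26.8198 / (2 × 24.4341)) = 2·arctan(0.54882) ≈ 57.5176°.

57.518°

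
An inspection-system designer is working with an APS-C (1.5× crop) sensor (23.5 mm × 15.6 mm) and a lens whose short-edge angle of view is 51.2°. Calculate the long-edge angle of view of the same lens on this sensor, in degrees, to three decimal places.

From the short-edge AOV: f = 15.6 / (2·tan(25.6°)) = 15.6 / 0.95824 ≈ 16.2799 mm.
Long-edge AOV = 2·arctan(23.5 / (2 × 16.2799)) = 2·arctan(0.72175) ≈ 71.6398°.

71.640°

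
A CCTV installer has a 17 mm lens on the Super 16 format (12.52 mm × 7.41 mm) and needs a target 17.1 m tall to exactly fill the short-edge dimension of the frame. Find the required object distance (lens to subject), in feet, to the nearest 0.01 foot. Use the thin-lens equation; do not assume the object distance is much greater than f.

128.77 ft

W: 17.1 m = 17100 mm.
Magnification m = h/W = dᵢ/dₒ; combined with 1/f = 1/dₒ + 1/dᵢ this gives dₒ = f·(1 + W/h).
dₒ = 17 mm × (1 + 17100/7.41) = 17 × 2308.6923 ≈ 39247.769 mm = 39247.769/304.8 ft = 128.766 ft.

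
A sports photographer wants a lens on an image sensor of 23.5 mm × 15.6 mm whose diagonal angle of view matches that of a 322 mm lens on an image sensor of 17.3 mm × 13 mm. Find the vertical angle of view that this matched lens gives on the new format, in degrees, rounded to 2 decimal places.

2.13°

Sensor diagonal = √(17.3² + 13²) = √468.2900 ≈ 21.6400 mm.
Sensor diagonal = √(23.5² + 15.6²) = √795.6100 ≈ 28.2066 mm.
Equal diagonal AOV ⇒ f₂ = f₁ · 28.2066/21.6400 = 322 × 1.30344 ≈ 419.7093 mm.
Vertical AOV on the new format = 2·arctan(15.6 / (2 × 419.7093)) = 2·arctan(0.01858) ≈ 2.1294°.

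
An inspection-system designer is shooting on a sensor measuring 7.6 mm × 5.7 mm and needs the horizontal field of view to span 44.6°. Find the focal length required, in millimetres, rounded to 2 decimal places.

9.27 mm

From α = 2·arctan(w/2f) we get f = w / (2·tan(α/2)).
With w = 7.6 mm and α/2 = 22.3°, tan(α/2) ≈ 0.41013, so f ≈ 7.6 / 0.82026 ≈ 9.2654 mm.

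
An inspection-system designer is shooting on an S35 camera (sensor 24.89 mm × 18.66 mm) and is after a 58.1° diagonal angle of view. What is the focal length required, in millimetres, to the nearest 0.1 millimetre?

Sensor diagonal = √(24.89² + 18.66²) = √967.7077 ≈ 31.1080 mm.
From α = 2·arctan(d/2f) we get f = d / (2·tan(α/2)).
With d = 31.1080 mm and α/2 = 29.05°, tan(α/2) ≈ 0.55545, so f ≈ 31.1080 / 1.11090 ≈ 28.0025 mm.

28.0 mm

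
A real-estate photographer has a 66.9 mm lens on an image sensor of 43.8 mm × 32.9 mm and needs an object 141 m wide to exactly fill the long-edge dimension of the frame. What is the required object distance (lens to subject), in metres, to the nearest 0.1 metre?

215.4 m

W: 141 m = 141000 mm.
Magnification m = w/W = dᵢ/dₒ; combined with 1/f = 1/dₒ + 1/dᵢ this gives dₒ = f·(1 + W/w).
dₒ = 66.9 mm × (1 + 141000/43.8) = 66.9 × 3220.1781 ≈ 215429.914 mm = 215.43 m.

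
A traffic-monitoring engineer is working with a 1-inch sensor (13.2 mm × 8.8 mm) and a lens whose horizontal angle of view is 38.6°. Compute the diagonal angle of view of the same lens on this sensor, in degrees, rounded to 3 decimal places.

45.651°

From the horizontal AOV: f = 13.2 / (2·tan(19.3°)) = 13.2 / 0.70039 ≈ 18.8466 mm.
Sensor diagonal = √(13.2² + 8.8²) = √251.6800 ≈ 15.8644 mm.
Diagonal AOV = 2·arctan(15.8644 / (2 × 18.8466)) = 2·arctan(0.42088) ≈ 45.6507°.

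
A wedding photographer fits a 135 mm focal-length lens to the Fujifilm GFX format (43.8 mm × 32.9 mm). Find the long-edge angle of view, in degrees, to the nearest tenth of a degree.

Angle of view α = 2·arctan(w/2f) with w = 43.8 mm and f = 135 mm.
w/2f = 0.16222; arctan(0.16222) ≈ 9.2144°, so α ≈ 18.4288°.

18.4°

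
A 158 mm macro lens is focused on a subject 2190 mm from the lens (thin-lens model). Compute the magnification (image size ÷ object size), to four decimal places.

Thin lens: 1/f = 1/dₒ + 1/dᵢ → 1/dᵢ = 1/158 − 1/2190 = 0.0058725 mm⁻¹, so dᵢ ≈ 170.2854 mm.
Magnification m = dᵢ/dₒ = 170.2854/2190 ≈ 0.07776.

0.0778×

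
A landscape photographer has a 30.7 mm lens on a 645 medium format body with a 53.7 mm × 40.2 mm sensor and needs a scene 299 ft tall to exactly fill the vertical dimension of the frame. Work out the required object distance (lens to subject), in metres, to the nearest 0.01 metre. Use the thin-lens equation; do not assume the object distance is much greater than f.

69.63 m

W: 299 ft × 304.8 mm/ft = 91135.20 mm.
Magnification m = h/W = dᵢ/dₒ; combined with 1/f = 1/dₒ + 1/dᵢ this gives dₒ = f·(1 + W/h).
dₒ = 30.7 mm × (1 + 91135.2/40.2) = 30.7 × 2268.0447 ≈ 69628.972 mm = 69.629 m.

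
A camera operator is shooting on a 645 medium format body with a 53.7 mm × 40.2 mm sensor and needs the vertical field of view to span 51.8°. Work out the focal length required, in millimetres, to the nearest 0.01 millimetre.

41.39 mm

From α = 2·arctan(h/2f) we get f = h / (2·tan(α/2)).
With h = 40.2 mm and α/2 = 25.9°, tan(α/2) ≈ 0.48557, so f ≈ 40.2 / 0.97115 ≈ 41.3943 mm.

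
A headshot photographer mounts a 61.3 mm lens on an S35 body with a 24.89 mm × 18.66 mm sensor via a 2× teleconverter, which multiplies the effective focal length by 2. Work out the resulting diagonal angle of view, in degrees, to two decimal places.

Effective focal length f = 61.3 × 2 = 122.6 mm.
Sensor diagonal = √(24.89² + 18.66²) = √967.7077 ≈ 31.1080 mm.
α = 2·arctan(31.108 / (2 × 122.6)) = 2·arctan(0.12687) ≈ 14.4607°.

14.46°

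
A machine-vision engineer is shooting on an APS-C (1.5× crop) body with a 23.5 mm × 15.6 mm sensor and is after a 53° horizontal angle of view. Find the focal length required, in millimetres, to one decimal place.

From α = 2·arctan(w/2f) we get f = w / (2·tan(α/2)).
With w = 23.5 mm and α/2 = 26.5°, tan(α/2) ≈ 0.49858, so f ≈ 23.5 / 0.99716 ≈ 23.5669 mm.

23.6 mm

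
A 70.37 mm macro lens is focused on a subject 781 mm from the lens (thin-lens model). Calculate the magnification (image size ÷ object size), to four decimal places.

0.0990×

Thin lens: 1/f = 1/dₒ + 1/dᵢ → 1/dᵢ = 1/70.37 − 1/781 = 0.0129302 mm⁻¹, so dᵢ ≈ 77.3384 mm.
Magnification m = dᵢ/dₒ = 77.3384/781 ≈ 0.09902.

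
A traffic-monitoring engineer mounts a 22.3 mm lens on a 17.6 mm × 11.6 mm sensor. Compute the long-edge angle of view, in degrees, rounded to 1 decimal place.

Angle of view α = 2·arctan(w/2f) with w = 17.6 mm and f = 22.3 mm.
w/2f = 0.39462; arctan(0.39462) ≈ 21.5351°, so α ≈ 43.0703°.

43.1°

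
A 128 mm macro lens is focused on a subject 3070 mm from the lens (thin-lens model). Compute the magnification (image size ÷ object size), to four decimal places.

0.0435×

Thin lens: 1/f = 1/dₒ + 1/dᵢ → 1/dᵢ = 1/128 − 1/3070 = 0.0074868 mm⁻¹, so dᵢ ≈ 133.5690 mm.
Magnification m = dᵢ/dₒ = 133.5690/3070 ≈ 0.04351.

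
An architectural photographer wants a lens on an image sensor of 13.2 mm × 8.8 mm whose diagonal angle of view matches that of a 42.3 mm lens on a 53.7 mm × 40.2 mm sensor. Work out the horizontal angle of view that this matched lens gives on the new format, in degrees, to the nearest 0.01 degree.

Sensor diagonal = √(53.7² + 40.2²) = √4499.7300 ≈ 67.0800 mm.
Sensor diagonal = √(13.2² + 8.8²) = √251.6800 ≈ 15.8644 mm.
Equal diagonal AOV ⇒ f₂ = f₁ · 15.8644/67.0800 = 42.3 × 0.23650 ≈ 10.0039 mm.
Horizontal AOV on the new format = 2·arctan(13.2 / (2 × 10.0039)) = 2·arctan(0.65974) ≈ 66.8288°.

66.83°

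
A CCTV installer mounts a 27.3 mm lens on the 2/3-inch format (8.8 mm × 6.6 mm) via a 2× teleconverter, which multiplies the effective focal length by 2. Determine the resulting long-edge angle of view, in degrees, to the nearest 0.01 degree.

9.21°

Effective focal length f = 27.3 × 2 = 54.6 mm.
α = 2·arctan(8.8 / (2 × 54.6)) = 2·arctan(0.08059) ≈ 9.2146°.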